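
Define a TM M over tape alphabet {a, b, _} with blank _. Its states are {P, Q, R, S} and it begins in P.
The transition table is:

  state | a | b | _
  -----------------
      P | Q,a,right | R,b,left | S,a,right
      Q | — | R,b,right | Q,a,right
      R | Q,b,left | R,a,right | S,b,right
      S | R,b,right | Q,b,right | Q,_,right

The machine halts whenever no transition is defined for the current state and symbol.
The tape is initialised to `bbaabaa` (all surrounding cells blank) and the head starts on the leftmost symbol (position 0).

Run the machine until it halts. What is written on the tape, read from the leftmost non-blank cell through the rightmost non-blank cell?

state=P head=0 tape=_[b]baabaa   (P,b)→(R,b,left)
state=R head=-1 tape=[_]bbaabaa   (R,_)→(S,b,right)
state=S head=0 tape=b[b]baabaa   (S,b)→(Q,b,right)
state=Q head=1 tape=bb[b]aabaa   (Q,b)→(R,b,right)
state=R head=2 tape=bbb[a]abaa   (R,a)→(Q,b,left)
state=Q head=1 tape=bb[b]babaa   (Q,b)→(R,b,right)
state=R head=2 tape=bbb[b]abaa   (R,b)→(R,a,right)
state=R head=3 tape=bbba[a]baa   (R,a)→(Q,b,left)
state=Q head=2 tape=bbb[a]bbaa
The non-blank tape span at halt is bbbabbaa.

bbbabbaa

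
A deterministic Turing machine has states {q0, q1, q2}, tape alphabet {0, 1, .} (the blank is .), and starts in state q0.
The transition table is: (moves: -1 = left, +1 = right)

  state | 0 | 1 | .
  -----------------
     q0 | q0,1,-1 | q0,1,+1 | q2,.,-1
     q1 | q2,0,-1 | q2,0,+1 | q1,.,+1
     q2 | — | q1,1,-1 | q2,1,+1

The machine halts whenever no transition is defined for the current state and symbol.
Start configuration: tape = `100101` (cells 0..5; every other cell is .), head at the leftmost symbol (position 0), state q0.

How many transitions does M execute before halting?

state=q0 head=0 tape=.[1]00101.   (q0,1)→(q0,1,+1)
state=q0 head=1 tape=.1[0]0101.   (q0,0)→(q0,1,-1)
state=q0 head=0 tape=.[1]10101.   (q0,1)→(q0,1,+1)
state=q0 head=1 tape=.1[1]0101.   (q0,1)→(q0,1,+1)
state=q0 head=2 tape=.11[0]101.   (q0,0)→(q0,1,-1)
state=q0 head=1 tape=.1[1]1101.   (q0,1)→(q0,1,+1)
state=q0 head=2 tape=.11[1]101.   (q0,1)→(q0,1,+1)
state=q0 head=3 tape=.111[1]01.   (q0,1)→(q0,1,+1)
state=q0 head=4 tape=.1111[0]1.   (q0,0)→(q0,1,-1)
state=q0 head=3 tape=.111[1]11.   (q0,1)→(q0,1,+1)
state=q0 head=4 tape=.1111[1]1.   (q0,1)→(q0,1,+1)
state=q0 head=5 tape=.11111[1].   (q0,1)→(q0,1,+1)
state=q0 head=6 tape=.111111[.]   (q0,.)→(q2,.,-1)
state=q2 head=5 tape=.11111[1].   (q2,1)→(q1,1,-1)
state=q1 head=4 tape=.1111[1]1.   (q1,1)→(q2,0,+1)
state=q2 head=5 tape=.11110[1].   (q2,1)→(q1,1,-1)
state=q1 head=4 tape=.1111[0]1.   (q1,0)→(q2,0,-1)
state=q2 head=3 tape=.111[1]01.   (q2,1)→(q1,1,-1)
state=q1 head=2 tape=.11[1]101.   (q1,1)→(q2,0,+1)
state=q2 head=3 tape=.110[1]01.   (q2,1)→(q1,1,-1)
state=q1 head=2 tape=.11[0]101.   (q1,0)→(q2,0,-1)
state=q2 head=1 tape=.1[1]0101.   (q2,1)→(q1,1,-1)
state=q1 head=0 tape=.[1]10101.   (q1,1)→(q2,0,+1)
state=q2 head=1 tape=.0[1]0101.   (q2,1)→(q1,1,-1)
state=q1 head=0 tape=.[0]10101.   (q1,0)→(q2,0,-1)
state=q2 head=-1 tape=[.]010101.   (q2,.)→(q2,1,+1)
state=q2 head=0 tape=1[0]10101.
M halts after 26 transitions.

26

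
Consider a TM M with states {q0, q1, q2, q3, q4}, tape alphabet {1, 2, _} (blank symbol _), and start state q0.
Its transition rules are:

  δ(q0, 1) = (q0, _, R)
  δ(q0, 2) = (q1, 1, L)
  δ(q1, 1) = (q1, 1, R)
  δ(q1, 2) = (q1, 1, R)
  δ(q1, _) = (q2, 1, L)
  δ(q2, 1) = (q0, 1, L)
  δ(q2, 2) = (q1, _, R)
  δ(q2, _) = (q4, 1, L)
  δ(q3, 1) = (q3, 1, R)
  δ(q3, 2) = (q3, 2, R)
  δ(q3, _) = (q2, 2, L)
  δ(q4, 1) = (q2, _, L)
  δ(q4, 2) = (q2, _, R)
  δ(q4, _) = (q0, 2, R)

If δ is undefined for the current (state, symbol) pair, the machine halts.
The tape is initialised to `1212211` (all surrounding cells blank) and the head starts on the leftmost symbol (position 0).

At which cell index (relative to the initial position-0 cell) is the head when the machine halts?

state=q0 head=0 tape=__[1]212211_   (q0,1)→(q0,_,R)
state=q0 head=1 tape=___[2]12211_   (q0,2)→(q1,1,L)
state=q1 head=0 tape=__[_]112211_   (q1,_)→(q2,1,L)
state=q2 head=-1 tape=_[_]1112211_   (q2,_)→(q4,1,L)
state=q4 head=-2 tape=[_]11112211_   (q4,_)→(q0,2,R)
state=q0 head=-1 tape=2[1]1112211_   (q0,1)→(q0,_,R)
state=q0 head=0 tape=2_[1]112211_   (q0,1)→(q0,_,R)
state=q0 head=1 tape=2__[1]12211_   (q0,1)→(q0,_,R)
state=q0 head=2 tape=2___[1]2211_   (q0,1)→(q0,_,R)
state=q0 head=3 tape=2____[2]211_   (q0,2)→(q1,1,L)
state=q1 head=2 tape=2___[_]1211_   (q1,_)→(q2,1,L)
state=q2 head=1 tape=2__[_]11211_   (q2,_)→(q4,1,L)
state=q4 head=0 tape=2_[_]111211_   (q4,_)→(q0,2,R)
state=q0 head=1 tape=2_2[1]11211_   (q0,1)→(q0,_,R)
state=q0 head=2 tape=2_2_[1]1211_   (q0,1)→(q0,_,R)
state=q0 head=3 tape=2_2__[1]211_   (q0,1)→(q0,_,R)
state=q0 head=4 tape=2_2___[2]11_   (q0,2)→(q1,1,L)
state=q1 head=3 tape=2_2__[_]111_   (q1,_)→(q2,1,L)
state=q2 head=2 tape=2_2_[_]1111_   (q2,_)→(q4,1,L)
state=q4 head=1 tape=2_2[_]11111_   (q4,_)→(q0,2,R)
state=q0 head=2 tape=2_22[1]1111_   (q0,1)→(q0,_,R)
state=q0 head=3 tape=2_22_[1]111_   (q0,1)→(q0,_,R)
state=q0 head=4 tape=2_22__[1]11_   (q0,1)→(q0,_,R)
state=q0 head=5 tape=2_22___[1]1_   (q0,1)→(q0,_,R)
state=q0 head=6 tape=2_22____[1]_   (q0,1)→(q0,_,R)
state=q0 head=7 tape=2_22_____[_]
At halt the head is at cell 7.

7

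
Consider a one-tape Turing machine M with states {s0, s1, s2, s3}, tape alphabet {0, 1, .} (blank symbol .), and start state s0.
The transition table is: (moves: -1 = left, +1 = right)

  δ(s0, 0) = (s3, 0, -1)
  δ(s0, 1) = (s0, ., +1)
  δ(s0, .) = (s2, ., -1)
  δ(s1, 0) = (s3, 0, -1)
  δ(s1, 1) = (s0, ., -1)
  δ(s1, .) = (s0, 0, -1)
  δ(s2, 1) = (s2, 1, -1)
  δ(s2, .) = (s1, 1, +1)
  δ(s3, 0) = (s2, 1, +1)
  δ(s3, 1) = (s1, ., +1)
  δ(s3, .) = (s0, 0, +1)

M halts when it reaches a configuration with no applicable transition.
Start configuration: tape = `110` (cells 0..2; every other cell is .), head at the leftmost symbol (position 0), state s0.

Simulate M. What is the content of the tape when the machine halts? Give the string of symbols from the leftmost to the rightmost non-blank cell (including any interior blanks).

s0 | [1]10   read 1 → write ., move +1, go to s0
s0 | .[1]0   read 1 → write ., move +1, go to s0
s0 | ..[0]   read 0 → write 0, move -1, go to s3
s3 | .[.]0   read . → write 0, move +1, go to s0
s0 | .0[0]   read 0 → write 0, move -1, go to s3
s3 | .[0]0   read 0 → write 1, move +1, go to s2
s2 | .1[0]
The non-blank tape span at halt is 10.

10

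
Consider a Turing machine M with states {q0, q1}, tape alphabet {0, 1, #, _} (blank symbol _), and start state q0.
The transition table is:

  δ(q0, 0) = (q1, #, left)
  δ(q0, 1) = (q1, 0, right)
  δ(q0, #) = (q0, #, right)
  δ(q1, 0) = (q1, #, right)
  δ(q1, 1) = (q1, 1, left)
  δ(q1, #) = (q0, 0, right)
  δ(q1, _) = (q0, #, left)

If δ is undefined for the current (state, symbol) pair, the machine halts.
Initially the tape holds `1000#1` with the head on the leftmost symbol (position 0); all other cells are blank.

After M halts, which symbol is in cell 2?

#

q0 | [1]000#1__   read 1 → write 0, move right, go to q1
q1 | 0[0]00#1__   read 0 → write #, move right, go to q1
q1 | 0#[0]0#1__   read 0 → write #, move right, go to q1
q1 | 0##[0]#1__   read 0 → write #, move right, go to q1
q1 | 0###[#]1__   read # → write 0, move right, go to q0
q0 | 0###0[1]__   read 1 → write 0, move right, go to q1
q1 | 0###00[_]_   read _ → write #, move left, go to q0
q0 | 0###0[0]#_   read 0 → write #, move left, go to q1
q1 | 0###[0]##_   read 0 → write #, move right, go to q1
q1 | 0####[#]#_   read # → write 0, move right, go to q0
q0 | 0####0[#]_   read # → write #, move right, go to q0
q0 | 0####0#[_]
Cell 2 holds # when M halts.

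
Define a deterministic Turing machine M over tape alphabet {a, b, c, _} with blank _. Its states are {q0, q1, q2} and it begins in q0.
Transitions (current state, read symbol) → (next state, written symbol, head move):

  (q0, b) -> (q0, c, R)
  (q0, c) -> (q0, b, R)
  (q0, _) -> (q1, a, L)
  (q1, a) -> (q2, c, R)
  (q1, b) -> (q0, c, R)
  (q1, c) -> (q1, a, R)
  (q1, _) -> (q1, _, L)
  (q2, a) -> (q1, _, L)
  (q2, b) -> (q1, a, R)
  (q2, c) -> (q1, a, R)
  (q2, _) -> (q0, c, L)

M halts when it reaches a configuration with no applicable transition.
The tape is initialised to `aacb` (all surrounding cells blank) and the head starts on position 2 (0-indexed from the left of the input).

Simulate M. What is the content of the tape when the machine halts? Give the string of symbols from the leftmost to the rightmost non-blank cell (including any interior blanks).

aababca

state=q0 head=2 tape=aa[c]b___   (q0,c)→(q0,b,R)
state=q0 head=3 tape=aab[b]___   (q0,b)→(q0,c,R)
state=q0 head=4 tape=aabc[_]__   (q0,_)→(q1,a,L)
state=q1 head=3 tape=aab[c]a__   (q1,c)→(q1,a,R)
state=q1 head=4 tape=aaba[a]__   (q1,a)→(q2,c,R)
state=q2 head=5 tape=aabac[_]_   (q2,_)→(q0,c,L)
state=q0 head=4 tape=aaba[c]c_   (q0,c)→(q0,b,R)
state=q0 head=5 tape=aabab[c]_   (q0,c)→(q0,b,R)
state=q0 head=6 tape=aababb[_]   (q0,_)→(q1,a,L)
state=q1 head=5 tape=aabab[b]a   (q1,b)→(q0,c,R)
state=q0 head=6 tape=aababc[a]
The non-blank tape span at halt is aababca.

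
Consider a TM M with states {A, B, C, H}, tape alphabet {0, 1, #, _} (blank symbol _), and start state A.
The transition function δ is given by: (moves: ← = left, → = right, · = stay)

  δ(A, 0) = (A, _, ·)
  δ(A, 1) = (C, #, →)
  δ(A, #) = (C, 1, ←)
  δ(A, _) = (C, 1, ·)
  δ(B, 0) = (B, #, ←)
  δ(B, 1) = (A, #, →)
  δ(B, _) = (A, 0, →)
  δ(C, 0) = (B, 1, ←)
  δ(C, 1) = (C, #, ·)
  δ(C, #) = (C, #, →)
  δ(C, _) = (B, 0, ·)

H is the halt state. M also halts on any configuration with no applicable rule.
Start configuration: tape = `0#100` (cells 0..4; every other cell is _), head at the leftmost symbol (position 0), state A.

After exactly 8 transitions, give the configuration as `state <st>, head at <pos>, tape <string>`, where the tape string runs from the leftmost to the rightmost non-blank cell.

state B, head at 2, tape ###10

A | [0]#100   read 0 → write _, move ·, go to A
A | [_]#100   read _ → write 1, move ·, go to C
C | [1]#100   read 1 → write #, move ·, go to C
C | [#]#100   read # → write #, move →, go to C
C | #[#]100   read # → write #, move →, go to C
C | ##[1]00   read 1 → write #, move ·, go to C
C | ##[#]00   read # → write #, move →, go to C
C | ###[0]0   read 0 → write 1, move ←, go to B
B | ##[#]10
After 8 steps: state B, head at 2, tape ###10.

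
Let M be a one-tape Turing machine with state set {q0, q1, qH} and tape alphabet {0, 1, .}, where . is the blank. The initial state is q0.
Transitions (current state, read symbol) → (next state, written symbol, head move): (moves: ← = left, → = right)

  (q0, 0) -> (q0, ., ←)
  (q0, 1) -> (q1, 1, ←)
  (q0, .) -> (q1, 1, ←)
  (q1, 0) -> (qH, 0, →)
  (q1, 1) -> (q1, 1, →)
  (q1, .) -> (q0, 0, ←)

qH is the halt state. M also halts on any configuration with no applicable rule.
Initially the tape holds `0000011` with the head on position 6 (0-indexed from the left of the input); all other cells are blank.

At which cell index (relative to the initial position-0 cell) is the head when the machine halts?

q0 | 000001[1]..   read 1 → write 1, move ←, go to q1
q1 | 00000[1]1..   read 1 → write 1, move →, go to q1
q1 | 000001[1]..   read 1 → write 1, move →, go to q1
q1 | 0000011[.].   read . → write 0, move ←, go to q0
q0 | 000001[1]0.   read 1 → write 1, move ←, go to q1
q1 | 00000[1]10.   read 1 → write 1, move →, go to q1
q1 | 000001[1]0.   read 1 → write 1, move →, go to q1
q1 | 0000011[0].   read 0 → write 0, move →, go to qH
qH | 00000110[.]
At halt the head is at cell 8.

8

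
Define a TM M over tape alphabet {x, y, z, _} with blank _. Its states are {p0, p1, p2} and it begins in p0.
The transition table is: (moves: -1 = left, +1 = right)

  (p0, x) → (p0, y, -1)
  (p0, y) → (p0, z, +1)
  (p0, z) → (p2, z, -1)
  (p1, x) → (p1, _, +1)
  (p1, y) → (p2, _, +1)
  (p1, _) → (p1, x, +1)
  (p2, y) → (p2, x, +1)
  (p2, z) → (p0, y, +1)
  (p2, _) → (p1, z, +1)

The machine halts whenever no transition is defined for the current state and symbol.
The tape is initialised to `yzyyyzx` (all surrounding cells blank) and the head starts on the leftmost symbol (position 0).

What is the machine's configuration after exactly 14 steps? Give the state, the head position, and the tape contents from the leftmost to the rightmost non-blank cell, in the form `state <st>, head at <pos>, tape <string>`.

state p0, head at 6, tape xyzzxyx

state=p0 head=0 tape=[y]zyyyzx   (p0,y)→(p0,z,+1)
state=p0 head=1 tape=z[z]yyyzx   (p0,z)→(p2,z,-1)
state=p2 head=0 tape=[z]zyyyzx   (p2,z)→(p0,y,+1)
state=p0 head=1 tape=y[z]yyyzx   (p0,z)→(p2,z,-1)
state=p2 head=0 tape=[y]zyyyzx   (p2,y)→(p2,x,+1)
state=p2 head=1 tape=x[z]yyyzx   (p2,z)→(p0,y,+1)
state=p0 head=2 tape=xy[y]yyzx   (p0,y)→(p0,z,+1)
state=p0 head=3 tape=xyz[y]yzx   (p0,y)→(p0,z,+1)
state=p0 head=4 tape=xyzz[y]zx   (p0,y)→(p0,z,+1)
state=p0 head=5 tape=xyzzz[z]x   (p0,z)→(p2,z,-1)
state=p2 head=4 tape=xyzz[z]zx   (p2,z)→(p0,y,+1)
state=p0 head=5 tape=xyzzy[z]x   (p0,z)→(p2,z,-1)
state=p2 head=4 tape=xyzz[y]zx   (p2,y)→(p2,x,+1)
state=p2 head=5 tape=xyzzx[z]x   (p2,z)→(p0,y,+1)
state=p0 head=6 tape=xyzzxy[x]
After 14 steps: state p0, head at 6, tape xyzzxyx.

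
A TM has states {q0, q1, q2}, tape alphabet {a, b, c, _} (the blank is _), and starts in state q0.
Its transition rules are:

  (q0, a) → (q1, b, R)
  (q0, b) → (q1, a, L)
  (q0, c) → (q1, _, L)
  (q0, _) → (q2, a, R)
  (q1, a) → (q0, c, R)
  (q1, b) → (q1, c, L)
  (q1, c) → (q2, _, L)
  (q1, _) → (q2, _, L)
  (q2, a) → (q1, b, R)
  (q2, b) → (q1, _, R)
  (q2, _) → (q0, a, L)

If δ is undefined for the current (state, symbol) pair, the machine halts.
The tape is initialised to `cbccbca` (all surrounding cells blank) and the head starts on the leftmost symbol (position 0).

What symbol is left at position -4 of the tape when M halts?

a

q0 | ______[c]bccbca   read c → write _, move L, go to q1
q1 | _____[_]_bccbca   read _ → write _, move L, go to q2
q2 | ____[_]__bccbca   read _ → write a, move L, go to q0
q0 | ___[_]a__bccbca   read _ → write a, move R, go to q2
q2 | ___a[a]__bccbca   read a → write b, move R, go to q1
q1 | ___ab[_]_bccbca   read _ → write _, move L, go to q2
q2 | ___a[b]__bccbca   read b → write _, move R, go to q1
q1 | ___a_[_]_bccbca   read _ → write _, move L, go to q2
q2 | ___a[_]__bccbca   read _ → write a, move L, go to q0
q0 | ___[a]a__bccbca   read a → write b, move R, go to q1
q1 | ___b[a]__bccbca   read a → write c, move R, go to q0
q0 | ___bc[_]_bccbca   read _ → write a, move R, go to q2
q2 | ___bca[_]bccbca   read _ → write a, move L, go to q0
q0 | ___bc[a]abccbca   read a → write b, move R, go to q1
q1 | ___bcb[a]bccbca   read a → write c, move R, go to q0
q0 | ___bcbc[b]ccbca   read b → write a, move L, go to q1
q1 | ___bcb[c]accbca   read c → write _, move L, go to q2
q2 | ___bc[b]_accbca   read b → write _, move R, go to q1
q1 | ___bc_[_]accbca   read _ → write _, move L, go to q2
q2 | ___bc[_]_accbca   read _ → write a, move L, go to q0
q0 | ___b[c]a_accbca   read c → write _, move L, go to q1
q1 | ___[b]_a_accbca   read b → write c, move L, go to q1
q1 | __[_]c_a_accbca   read _ → write _, move L, go to q2
q2 | _[_]_c_a_accbca   read _ → write a, move L, go to q0
q0 | [_]a_c_a_accbca   read _ → write a, move R, go to q2
q2 | a[a]_c_a_accbca   read a → write b, move R, go to q1
q1 | ab[_]c_a_accbca   read _ → write _, move L, go to q2
q2 | a[b]_c_a_accbca   read b → write _, move R, go to q1
q1 | a_[_]c_a_accbca   read _ → write _, move L, go to q2
q2 | a[_]_c_a_accbca   read _ → write a, move L, go to q0
q0 | [a]a_c_a_accbca   read a → write b, move R, go to q1
q1 | b[a]_c_a_accbca   read a → write c, move R, go to q0
q0 | bc[_]c_a_accbca   read _ → write a, move R, go to q2
q2 | bca[c]_a_accbca
Cell -4 holds a when M halts.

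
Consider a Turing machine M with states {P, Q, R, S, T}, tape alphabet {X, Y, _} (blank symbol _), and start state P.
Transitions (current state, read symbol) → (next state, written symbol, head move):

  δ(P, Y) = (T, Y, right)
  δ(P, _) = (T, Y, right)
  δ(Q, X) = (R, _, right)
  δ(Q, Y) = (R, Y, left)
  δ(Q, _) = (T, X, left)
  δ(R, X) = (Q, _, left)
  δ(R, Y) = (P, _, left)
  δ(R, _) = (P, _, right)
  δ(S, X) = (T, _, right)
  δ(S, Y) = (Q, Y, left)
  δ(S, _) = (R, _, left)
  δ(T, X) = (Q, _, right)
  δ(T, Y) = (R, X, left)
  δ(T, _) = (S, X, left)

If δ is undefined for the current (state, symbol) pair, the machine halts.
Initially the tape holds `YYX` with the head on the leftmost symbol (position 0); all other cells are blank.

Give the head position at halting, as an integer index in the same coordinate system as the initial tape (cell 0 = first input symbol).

state=P head=0 tape=_____[Y]YX   (P,Y)→(T,Y,right)
state=T head=1 tape=_____Y[Y]X   (T,Y)→(R,X,left)
state=R head=0 tape=_____[Y]XX   (R,Y)→(P,_,left)
state=P head=-1 tape=____[_]_XX   (P,_)→(T,Y,right)
state=T head=0 tape=____Y[_]XX   (T,_)→(S,X,left)
state=S head=-1 tape=____[Y]XXX   (S,Y)→(Q,Y,left)
state=Q head=-2 tape=___[_]YXXX   (Q,_)→(T,X,left)
state=T head=-3 tape=__[_]XYXXX   (T,_)→(S,X,left)
state=S head=-4 tape=_[_]XXYXXX   (S,_)→(R,_,left)
state=R head=-5 tape=[_]_XXYXXX   (R,_)→(P,_,right)
state=P head=-4 tape=_[_]XXYXXX   (P,_)→(T,Y,right)
state=T head=-3 tape=_Y[X]XYXXX   (T,X)→(Q,_,right)
state=Q head=-2 tape=_Y_[X]YXXX   (Q,X)→(R,_,right)
state=R head=-1 tape=_Y__[Y]XXX   (R,Y)→(P,_,left)
state=P head=-2 tape=_Y_[_]_XXX   (P,_)→(T,Y,right)
state=T head=-1 tape=_Y_Y[_]XXX   (T,_)→(S,X,left)
state=S head=-2 tape=_Y_[Y]XXXX   (S,Y)→(Q,Y,left)
state=Q head=-3 tape=_Y[_]YXXXX   (Q,_)→(T,X,left)
state=T head=-4 tape=_[Y]XYXXXX   (T,Y)→(R,X,left)
state=R head=-5 tape=[_]XXYXXXX   (R,_)→(P,_,right)
state=P head=-4 tape=_[X]XYXXXX
At halt the head is at cell -4.

-4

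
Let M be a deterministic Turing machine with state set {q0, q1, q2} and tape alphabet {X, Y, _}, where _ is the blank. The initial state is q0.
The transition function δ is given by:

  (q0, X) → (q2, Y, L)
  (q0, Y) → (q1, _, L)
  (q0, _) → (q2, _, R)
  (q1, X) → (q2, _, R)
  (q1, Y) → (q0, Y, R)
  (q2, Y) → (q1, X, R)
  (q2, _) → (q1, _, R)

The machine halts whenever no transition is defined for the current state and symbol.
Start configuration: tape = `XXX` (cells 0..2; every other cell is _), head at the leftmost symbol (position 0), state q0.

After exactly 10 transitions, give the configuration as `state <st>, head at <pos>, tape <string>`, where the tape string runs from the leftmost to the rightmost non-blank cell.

state q2, head at 4, tape XXY

state=q0 head=0 tape=_[X]XX__   (q0,X)→(q2,Y,L)
state=q2 head=-1 tape=[_]YXX__   (q2,_)→(q1,_,R)
state=q1 head=0 tape=_[Y]XX__   (q1,Y)→(q0,Y,R)
state=q0 head=1 tape=_Y[X]X__   (q0,X)→(q2,Y,L)
state=q2 head=0 tape=_[Y]YX__   (q2,Y)→(q1,X,R)
state=q1 head=1 tape=_X[Y]X__   (q1,Y)→(q0,Y,R)
state=q0 head=2 tape=_XY[X]__   (q0,X)→(q2,Y,L)
state=q2 head=1 tape=_X[Y]Y__   (q2,Y)→(q1,X,R)
state=q1 head=2 tape=_XX[Y]__   (q1,Y)→(q0,Y,R)
state=q0 head=3 tape=_XXY[_]_   (q0,_)→(q2,_,R)
state=q2 head=4 tape=_XXY_[_]
After 10 steps: state q2, head at 4, tape XXY.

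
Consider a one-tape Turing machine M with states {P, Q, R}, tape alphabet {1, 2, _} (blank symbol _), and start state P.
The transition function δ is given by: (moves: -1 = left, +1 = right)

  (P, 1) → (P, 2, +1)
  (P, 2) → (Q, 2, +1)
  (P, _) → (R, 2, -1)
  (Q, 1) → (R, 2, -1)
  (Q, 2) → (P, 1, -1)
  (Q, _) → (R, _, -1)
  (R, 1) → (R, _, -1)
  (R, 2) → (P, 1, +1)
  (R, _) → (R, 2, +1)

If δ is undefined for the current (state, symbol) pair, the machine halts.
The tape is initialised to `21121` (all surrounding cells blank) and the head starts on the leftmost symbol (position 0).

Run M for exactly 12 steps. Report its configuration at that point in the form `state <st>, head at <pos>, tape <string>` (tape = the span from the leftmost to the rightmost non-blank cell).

state Q, head at 4, tape 11121

state=P head=0 tape=[2]1121   (P,2)→(Q,2,+1)
state=Q head=1 tape=2[1]121   (Q,1)→(R,2,-1)
state=R head=0 tape=[2]2121   (R,2)→(P,1,+1)
state=P head=1 tape=1[2]121   (P,2)→(Q,2,+1)
state=Q head=2 tape=12[1]21   (Q,1)→(R,2,-1)
state=R head=1 tape=1[2]221   (R,2)→(P,1,+1)
state=P head=2 tape=11[2]21   (P,2)→(Q,2,+1)
state=Q head=3 tape=112[2]1   (Q,2)→(P,1,-1)
state=P head=2 tape=11[2]11   (P,2)→(Q,2,+1)
state=Q head=3 tape=112[1]1   (Q,1)→(R,2,-1)
state=R head=2 tape=11[2]21   (R,2)→(P,1,+1)
state=P head=3 tape=111[2]1   (P,2)→(Q,2,+1)
state=Q head=4 tape=1112[1]
After 12 steps: state Q, head at 4, tape 11121.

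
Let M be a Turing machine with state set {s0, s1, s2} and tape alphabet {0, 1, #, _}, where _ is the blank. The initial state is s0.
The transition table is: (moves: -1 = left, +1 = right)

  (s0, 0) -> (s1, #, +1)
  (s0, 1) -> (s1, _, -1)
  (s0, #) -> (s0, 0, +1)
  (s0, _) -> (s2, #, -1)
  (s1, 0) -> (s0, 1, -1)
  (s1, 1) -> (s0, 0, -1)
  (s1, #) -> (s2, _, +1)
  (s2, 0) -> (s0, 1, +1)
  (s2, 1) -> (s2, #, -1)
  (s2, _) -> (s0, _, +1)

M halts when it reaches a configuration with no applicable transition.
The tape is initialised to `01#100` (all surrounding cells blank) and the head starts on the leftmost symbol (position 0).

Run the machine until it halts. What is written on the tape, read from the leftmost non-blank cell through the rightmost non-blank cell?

0#_0#

state=s0 head=0 tape=[0]1#100   (s0,0)→(s1,#,+1)
state=s1 head=1 tape=#[1]#100   (s1,1)→(s0,0,-1)
state=s0 head=0 tape=[#]0#100   (s0,#)→(s0,0,+1)
state=s0 head=1 tape=0[0]#100   (s0,0)→(s1,#,+1)
state=s1 head=2 tape=0#[#]100   (s1,#)→(s2,_,+1)
state=s2 head=3 tape=0#_[1]00   (s2,1)→(s2,#,-1)
state=s2 head=2 tape=0#[_]#00   (s2,_)→(s0,_,+1)
state=s0 head=3 tape=0#_[#]00   (s0,#)→(s0,0,+1)
state=s0 head=4 tape=0#_0[0]0   (s0,0)→(s1,#,+1)
state=s1 head=5 tape=0#_0#[0]   (s1,0)→(s0,1,-1)
state=s0 head=4 tape=0#_0[#]1   (s0,#)→(s0,0,+1)
state=s0 head=5 tape=0#_00[1]   (s0,1)→(s1,_,-1)
state=s1 head=4 tape=0#_0[0]_   (s1,0)→(s0,1,-1)
state=s0 head=3 tape=0#_[0]1_   (s0,0)→(s1,#,+1)
state=s1 head=4 tape=0#_#[1]_   (s1,1)→(s0,0,-1)
state=s0 head=3 tape=0#_[#]0_   (s0,#)→(s0,0,+1)
state=s0 head=4 tape=0#_0[0]_   (s0,0)→(s1,#,+1)
state=s1 head=5 tape=0#_0#[_]
The non-blank tape span at halt is 0#_0#.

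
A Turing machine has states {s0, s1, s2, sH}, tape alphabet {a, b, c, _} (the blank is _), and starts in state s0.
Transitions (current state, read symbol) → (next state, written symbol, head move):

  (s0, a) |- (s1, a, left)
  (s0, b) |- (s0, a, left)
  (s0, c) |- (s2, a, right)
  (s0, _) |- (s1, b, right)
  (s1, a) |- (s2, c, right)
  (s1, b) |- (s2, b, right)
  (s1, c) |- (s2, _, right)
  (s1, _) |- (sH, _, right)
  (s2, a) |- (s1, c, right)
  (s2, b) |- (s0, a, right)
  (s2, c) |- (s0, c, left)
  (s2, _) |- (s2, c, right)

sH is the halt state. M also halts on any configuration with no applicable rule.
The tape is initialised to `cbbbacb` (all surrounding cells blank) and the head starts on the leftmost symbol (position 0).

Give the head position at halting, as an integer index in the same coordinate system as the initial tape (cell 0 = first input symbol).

9

s0 | [c]bbbacb___   read c → write a, move right, go to s2
s2 | a[b]bbacb___   read b → write a, move right, go to s0
s0 | aa[b]bacb___   read b → write a, move left, go to s0
s0 | a[a]abacb___   read a → write a, move left, go to s1
s1 | [a]aabacb___   read a → write c, move right, go to s2
s2 | c[a]abacb___   read a → write c, move right, go to s1
s1 | cc[a]bacb___   read a → write c, move right, go to s2
s2 | ccc[b]acb___   read b → write a, move right, go to s0
s0 | ccca[a]cb___   read a → write a, move left, go to s1
s1 | ccc[a]acb___   read a → write c, move right, go to s2
s2 | cccc[a]cb___   read a → write c, move right, go to s1
s1 | ccccc[c]b___   read c → write _, move right, go to s2
s2 | ccccc_[b]___   read b → write a, move right, go to s0
s0 | ccccc_a[_]__   read _ → write b, move right, go to s1
s1 | ccccc_ab[_]_   read _ → write _, move right, go to sH
sH | ccccc_ab_[_]
At halt the head is at cell 9.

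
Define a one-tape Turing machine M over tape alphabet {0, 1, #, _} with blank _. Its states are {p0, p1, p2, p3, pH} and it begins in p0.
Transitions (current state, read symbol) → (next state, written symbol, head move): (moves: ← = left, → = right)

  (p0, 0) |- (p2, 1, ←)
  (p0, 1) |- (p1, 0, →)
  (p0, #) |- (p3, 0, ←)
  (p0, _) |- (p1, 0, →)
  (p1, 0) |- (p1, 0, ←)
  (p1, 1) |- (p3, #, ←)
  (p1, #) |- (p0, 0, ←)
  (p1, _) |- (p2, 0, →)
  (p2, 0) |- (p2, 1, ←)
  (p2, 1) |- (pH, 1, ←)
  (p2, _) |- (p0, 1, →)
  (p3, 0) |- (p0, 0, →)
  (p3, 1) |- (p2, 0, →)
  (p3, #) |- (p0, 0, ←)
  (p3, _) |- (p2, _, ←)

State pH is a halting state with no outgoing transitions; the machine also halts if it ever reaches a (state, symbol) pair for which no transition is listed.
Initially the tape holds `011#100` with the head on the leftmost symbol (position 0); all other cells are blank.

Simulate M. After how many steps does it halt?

state=p0 head=0 tape=__[0]11#100   (p0,0)→(p2,1,←)
state=p2 head=-1 tape=_[_]111#100   (p2,_)→(p0,1,→)
state=p0 head=0 tape=_1[1]11#100   (p0,1)→(p1,0,→)
state=p1 head=1 tape=_10[1]1#100   (p1,1)→(p3,#,←)
state=p3 head=0 tape=_1[0]#1#100   (p3,0)→(p0,0,→)
state=p0 head=1 tape=_10[#]1#100   (p0,#)→(p3,0,←)
state=p3 head=0 tape=_1[0]01#100   (p3,0)→(p0,0,→)
state=p0 head=1 tape=_10[0]1#100   (p0,0)→(p2,1,←)
state=p2 head=0 tape=_1[0]11#100   (p2,0)→(p2,1,←)
state=p2 head=-1 tape=_[1]111#100   (p2,1)→(pH,1,←)
state=pH head=-2 tape=[_]1111#100
M halts after 10 transitions.

10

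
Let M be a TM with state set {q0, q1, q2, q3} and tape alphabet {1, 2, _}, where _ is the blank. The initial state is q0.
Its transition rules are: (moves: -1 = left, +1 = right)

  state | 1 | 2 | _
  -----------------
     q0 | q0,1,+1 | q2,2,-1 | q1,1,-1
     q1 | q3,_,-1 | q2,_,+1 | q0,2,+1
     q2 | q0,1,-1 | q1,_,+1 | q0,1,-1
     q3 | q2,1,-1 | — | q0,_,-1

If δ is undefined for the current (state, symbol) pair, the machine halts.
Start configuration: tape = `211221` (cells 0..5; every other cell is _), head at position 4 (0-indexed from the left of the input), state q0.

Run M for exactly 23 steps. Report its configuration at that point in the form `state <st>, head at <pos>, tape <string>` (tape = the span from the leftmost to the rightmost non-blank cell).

q0 | __2112[2]1_   read 2 → write 2, move -1, go to q2
q2 | __211[2]21_   read 2 → write _, move +1, go to q1
q1 | __211_[2]1_   read 2 → write _, move +1, go to q2
q2 | __211__[1]_   read 1 → write 1, move -1, go to q0
q0 | __211_[_]1_   read _ → write 1, move -1, go to q1
q1 | __211[_]11_   read _ → write 2, move +1, go to q0
q0 | __2112[1]1_   read 1 → write 1, move +1, go to q0
q0 | __21121[1]_   read 1 → write 1, move +1, go to q0
q0 | __211211[_]   read _ → write 1, move -1, go to q1
q1 | __21121[1]1   read 1 → write _, move -1, go to q3
q3 | __2112[1]_1   read 1 → write 1, move -1, go to q2
q2 | __211[2]1_1   read 2 → write _, move +1, go to q1
q1 | __211_[1]_1   read 1 → write _, move -1, go to q3
q3 | __211[_]__1   read _ → write _, move -1, go to q0
q0 | __21[1]___1   read 1 → write 1, move +1, go to q0
q0 | __211[_]__1   read _ → write 1, move -1, go to q1
q1 | __21[1]1__1   read 1 → write _, move -1, go to q3
q3 | __2[1]_1__1   read 1 → write 1, move -1, go to q2
q2 | __[2]1_1__1   read 2 → write _, move +1, go to q1
q1 | ___[1]_1__1   read 1 → write _, move -1, go to q3
q3 | __[_]__1__1   read _ → write _, move -1, go to q0
q0 | _[_]___1__1   read _ → write 1, move -1, go to q1
q1 | [_]1___1__1   read _ → write 2, move +1, go to q0
q0 | 2[1]___1__1
After 23 steps: state q0, head at -1, tape 21___1__1.

state q0, head at -1, tape 21___1__1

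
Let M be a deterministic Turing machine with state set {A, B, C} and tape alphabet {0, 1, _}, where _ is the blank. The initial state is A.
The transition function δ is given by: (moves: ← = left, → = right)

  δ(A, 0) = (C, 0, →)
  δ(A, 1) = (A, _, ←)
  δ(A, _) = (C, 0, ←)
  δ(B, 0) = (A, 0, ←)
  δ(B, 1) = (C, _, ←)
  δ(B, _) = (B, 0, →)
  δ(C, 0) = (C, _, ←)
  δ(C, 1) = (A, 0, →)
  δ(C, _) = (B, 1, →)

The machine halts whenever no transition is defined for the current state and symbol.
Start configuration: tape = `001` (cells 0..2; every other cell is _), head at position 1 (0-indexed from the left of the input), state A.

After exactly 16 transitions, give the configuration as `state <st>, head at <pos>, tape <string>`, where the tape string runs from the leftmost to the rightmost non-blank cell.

state=A head=1 tape=_0[0]1_   (A,0)→(C,0,→)
state=C head=2 tape=_00[1]_   (C,1)→(A,0,→)
state=A head=3 tape=_000[_]   (A,_)→(C,0,←)
state=C head=2 tape=_00[0]0   (C,0)→(C,_,←)
state=C head=1 tape=_0[0]_0   (C,0)→(C,_,←)
state=C head=0 tape=_[0]__0   (C,0)→(C,_,←)
state=C head=-1 tape=[_]___0   (C,_)→(B,1,→)
state=B head=0 tape=1[_]__0   (B,_)→(B,0,→)
state=B head=1 tape=10[_]_0   (B,_)→(B,0,→)
state=B head=2 tape=100[_]0   (B,_)→(B,0,→)
state=B head=3 tape=1000[0]   (B,0)→(A,0,←)
state=A head=2 tape=100[0]0   (A,0)→(C,0,→)
state=C head=3 tape=1000[0]   (C,0)→(C,_,←)
state=C head=2 tape=100[0]_   (C,0)→(C,_,←)
state=C head=1 tape=10[0]__   (C,0)→(C,_,←)
state=C head=0 tape=1[0]___   (C,0)→(C,_,←)
state=C head=-1 tape=[1]____
After 16 steps: state C, head at -1, tape 1.

state C, head at -1, tape 1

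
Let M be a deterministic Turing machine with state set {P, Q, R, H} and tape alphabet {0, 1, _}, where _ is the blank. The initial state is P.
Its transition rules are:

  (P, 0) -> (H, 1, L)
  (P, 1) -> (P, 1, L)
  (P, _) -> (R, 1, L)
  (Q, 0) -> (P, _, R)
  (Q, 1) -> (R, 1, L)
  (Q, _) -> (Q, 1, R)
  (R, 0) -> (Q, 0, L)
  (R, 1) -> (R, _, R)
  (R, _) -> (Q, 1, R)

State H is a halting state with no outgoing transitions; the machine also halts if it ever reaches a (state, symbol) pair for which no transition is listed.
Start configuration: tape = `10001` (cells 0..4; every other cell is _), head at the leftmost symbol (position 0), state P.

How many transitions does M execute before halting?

state=P head=0 tape=__[1]0001   (P,1)→(P,1,L)
state=P head=-1 tape=_[_]10001   (P,_)→(R,1,L)
state=R head=-2 tape=[_]110001   (R,_)→(Q,1,R)
state=Q head=-1 tape=1[1]10001   (Q,1)→(R,1,L)
state=R head=-2 tape=[1]110001   (R,1)→(R,_,R)
state=R head=-1 tape=_[1]10001   (R,1)→(R,_,R)
state=R head=0 tape=__[1]0001   (R,1)→(R,_,R)
state=R head=1 tape=___[0]001   (R,0)→(Q,0,L)
state=Q head=0 tape=__[_]0001   (Q,_)→(Q,1,R)
state=Q head=1 tape=__1[0]001   (Q,0)→(P,_,R)
state=P head=2 tape=__1_[0]01   (P,0)→(H,1,L)
state=H head=1 tape=__1[_]101
M halts after 11 transitions.

11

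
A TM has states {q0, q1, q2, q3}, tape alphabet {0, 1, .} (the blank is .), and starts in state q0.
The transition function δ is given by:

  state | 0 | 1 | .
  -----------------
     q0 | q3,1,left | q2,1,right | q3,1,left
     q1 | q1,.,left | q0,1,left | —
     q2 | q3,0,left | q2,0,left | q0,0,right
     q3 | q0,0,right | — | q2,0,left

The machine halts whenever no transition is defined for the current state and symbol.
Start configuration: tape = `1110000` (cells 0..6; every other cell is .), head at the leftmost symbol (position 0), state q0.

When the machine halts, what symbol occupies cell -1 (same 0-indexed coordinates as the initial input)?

state=q0 head=0 tape=.[1]110000   (q0,1)→(q2,1,right)
state=q2 head=1 tape=.1[1]10000   (q2,1)→(q2,0,left)
state=q2 head=0 tape=.[1]010000   (q2,1)→(q2,0,left)
state=q2 head=-1 tape=[.]0010000   (q2,.)→(q0,0,right)
state=q0 head=0 tape=0[0]010000   (q0,0)→(q3,1,left)
state=q3 head=-1 tape=[0]1010000   (q3,0)→(q0,0,right)
state=q0 head=0 tape=0[1]010000   (q0,1)→(q2,1,right)
state=q2 head=1 tape=01[0]10000   (q2,0)→(q3,0,left)
state=q3 head=0 tape=0[1]010000
Cell -1 holds 0 when M halts.

0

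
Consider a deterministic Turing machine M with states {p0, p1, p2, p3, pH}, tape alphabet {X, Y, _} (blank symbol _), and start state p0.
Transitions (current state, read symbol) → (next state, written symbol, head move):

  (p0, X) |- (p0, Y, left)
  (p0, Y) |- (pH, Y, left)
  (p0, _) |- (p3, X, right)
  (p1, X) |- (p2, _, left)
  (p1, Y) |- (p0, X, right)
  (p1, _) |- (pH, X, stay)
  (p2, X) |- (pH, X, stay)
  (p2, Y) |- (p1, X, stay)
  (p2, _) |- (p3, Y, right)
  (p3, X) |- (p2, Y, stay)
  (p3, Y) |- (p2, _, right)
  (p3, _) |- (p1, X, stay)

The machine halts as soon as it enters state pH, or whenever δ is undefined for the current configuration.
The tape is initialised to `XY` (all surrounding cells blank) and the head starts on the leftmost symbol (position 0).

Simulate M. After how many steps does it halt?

state=p0 head=0 tape=_[X]Y   (p0,X)→(p0,Y,left)
state=p0 head=-1 tape=[_]YY   (p0,_)→(p3,X,right)
state=p3 head=0 tape=X[Y]Y   (p3,Y)→(p2,_,right)
state=p2 head=1 tape=X_[Y]   (p2,Y)→(p1,X,stay)
state=p1 head=1 tape=X_[X]   (p1,X)→(p2,_,left)
state=p2 head=0 tape=X[_]_   (p2,_)→(p3,Y,right)
state=p3 head=1 tape=XY[_]   (p3,_)→(p1,X,stay)
state=p1 head=1 tape=XY[X]   (p1,X)→(p2,_,left)
state=p2 head=0 tape=X[Y]_   (p2,Y)→(p1,X,stay)
state=p1 head=0 tape=X[X]_   (p1,X)→(p2,_,left)
state=p2 head=-1 tape=[X]__   (p2,X)→(pH,X,stay)
state=pH head=-1 tape=[X]__
M halts after 11 transitions.

11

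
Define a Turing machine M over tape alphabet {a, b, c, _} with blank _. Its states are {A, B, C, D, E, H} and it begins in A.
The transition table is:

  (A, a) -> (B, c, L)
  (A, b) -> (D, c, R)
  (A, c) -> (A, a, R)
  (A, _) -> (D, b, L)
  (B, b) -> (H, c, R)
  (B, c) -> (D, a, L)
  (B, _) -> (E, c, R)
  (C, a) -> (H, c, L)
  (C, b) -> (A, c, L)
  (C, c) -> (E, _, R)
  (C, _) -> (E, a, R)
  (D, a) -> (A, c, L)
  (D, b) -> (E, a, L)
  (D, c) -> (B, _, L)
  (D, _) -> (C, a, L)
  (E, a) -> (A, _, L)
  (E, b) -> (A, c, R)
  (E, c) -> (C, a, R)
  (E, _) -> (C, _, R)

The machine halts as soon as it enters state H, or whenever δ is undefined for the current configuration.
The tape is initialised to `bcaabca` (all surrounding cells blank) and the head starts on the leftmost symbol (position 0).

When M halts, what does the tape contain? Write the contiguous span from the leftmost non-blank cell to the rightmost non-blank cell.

state=A head=0 tape=___[b]caabca   (A,b)→(D,c,R)
state=D head=1 tape=___c[c]aabca   (D,c)→(B,_,L)
state=B head=0 tape=___[c]_aabca   (B,c)→(D,a,L)
state=D head=-1 tape=__[_]a_aabca   (D,_)→(C,a,L)
state=C head=-2 tape=_[_]aa_aabca   (C,_)→(E,a,R)
state=E head=-1 tape=_a[a]a_aabca   (E,a)→(A,_,L)
state=A head=-2 tape=_[a]_a_aabca   (A,a)→(B,c,L)
state=B head=-3 tape=[_]c_a_aabca   (B,_)→(E,c,R)
state=E head=-2 tape=c[c]_a_aabca   (E,c)→(C,a,R)
state=C head=-1 tape=ca[_]a_aabca   (C,_)→(E,a,R)
state=E head=0 tape=caa[a]_aabca   (E,a)→(A,_,L)
state=A head=-1 tape=ca[a]__aabca   (A,a)→(B,c,L)
state=B head=-2 tape=c[a]c__aabca
The non-blank tape span at halt is cac__aabca.

cac__aabca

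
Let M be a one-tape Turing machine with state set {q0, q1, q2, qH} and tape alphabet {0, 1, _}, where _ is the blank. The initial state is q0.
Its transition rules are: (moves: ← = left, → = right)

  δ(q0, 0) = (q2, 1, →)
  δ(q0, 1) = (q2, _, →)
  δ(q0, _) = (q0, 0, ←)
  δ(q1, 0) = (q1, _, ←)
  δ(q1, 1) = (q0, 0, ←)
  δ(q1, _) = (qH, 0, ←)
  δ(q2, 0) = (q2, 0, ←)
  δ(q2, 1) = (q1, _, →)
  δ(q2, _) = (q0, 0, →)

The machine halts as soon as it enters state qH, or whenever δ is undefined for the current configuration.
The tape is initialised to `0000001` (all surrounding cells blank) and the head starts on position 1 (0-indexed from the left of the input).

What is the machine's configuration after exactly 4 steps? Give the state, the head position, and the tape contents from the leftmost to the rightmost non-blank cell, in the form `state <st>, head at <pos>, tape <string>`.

state=q0 head=1 tape=0[0]00001   (q0,0)→(q2,1,→)
state=q2 head=2 tape=01[0]0001   (q2,0)→(q2,0,←)
state=q2 head=1 tape=0[1]00001   (q2,1)→(q1,_,→)
state=q1 head=2 tape=0_[0]0001   (q1,0)→(q1,_,←)
state=q1 head=1 tape=0[_]_0001
After 4 steps: state q1, head at 1, tape 0__0001.

state q1, head at 1, tape 0__0001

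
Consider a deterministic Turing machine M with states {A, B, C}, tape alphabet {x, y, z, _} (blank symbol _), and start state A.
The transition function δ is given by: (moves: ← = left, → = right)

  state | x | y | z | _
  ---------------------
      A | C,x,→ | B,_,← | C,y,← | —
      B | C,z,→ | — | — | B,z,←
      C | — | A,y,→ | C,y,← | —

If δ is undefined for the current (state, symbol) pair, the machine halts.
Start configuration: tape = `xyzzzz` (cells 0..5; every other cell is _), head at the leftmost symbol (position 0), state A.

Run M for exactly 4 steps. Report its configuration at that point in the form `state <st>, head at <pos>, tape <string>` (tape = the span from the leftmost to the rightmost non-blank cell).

A | [x]yzzzz   read x → write x, move →, go to C
C | x[y]zzzz   read y → write y, move →, go to A
A | xy[z]zzz   read z → write y, move ←, go to C
C | x[y]yzzz   read y → write y, move →, go to A
A | xy[y]zzz
After 4 steps: state A, head at 2, tape xyyzzz.

state A, head at 2, tape xyyzzz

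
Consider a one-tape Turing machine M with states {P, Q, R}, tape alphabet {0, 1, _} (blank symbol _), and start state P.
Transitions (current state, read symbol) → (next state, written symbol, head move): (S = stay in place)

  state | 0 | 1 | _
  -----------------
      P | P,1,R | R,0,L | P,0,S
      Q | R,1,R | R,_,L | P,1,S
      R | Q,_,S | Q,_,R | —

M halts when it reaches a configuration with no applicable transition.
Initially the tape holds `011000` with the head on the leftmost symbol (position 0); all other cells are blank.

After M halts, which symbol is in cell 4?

_

P | [0]11000_   read 0 → write 1, move R, go to P
P | 1[1]1000_   read 1 → write 0, move L, go to R
R | [1]01000_   read 1 → write _, move R, go to Q
Q | _[0]1000_   read 0 → write 1, move R, go to R
R | _1[1]000_   read 1 → write _, move R, go to Q
Q | _1_[0]00_   read 0 → write 1, move R, go to R
R | _1_1[0]0_   read 0 → write _, move S, go to Q
Q | _1_1[_]0_   read _ → write 1, move S, go to P
P | _1_1[1]0_   read 1 → write 0, move L, go to R
R | _1_[1]00_   read 1 → write _, move R, go to Q
Q | _1__[0]0_   read 0 → write 1, move R, go to R
R | _1__1[0]_   read 0 → write _, move S, go to Q
Q | _1__1[_]_   read _ → write 1, move S, go to P
P | _1__1[1]_   read 1 → write 0, move L, go to R
R | _1__[1]0_   read 1 → write _, move R, go to Q
Q | _1___[0]_   read 0 → write 1, move R, go to R
R | _1___1[_]
Cell 4 holds _ when M halts.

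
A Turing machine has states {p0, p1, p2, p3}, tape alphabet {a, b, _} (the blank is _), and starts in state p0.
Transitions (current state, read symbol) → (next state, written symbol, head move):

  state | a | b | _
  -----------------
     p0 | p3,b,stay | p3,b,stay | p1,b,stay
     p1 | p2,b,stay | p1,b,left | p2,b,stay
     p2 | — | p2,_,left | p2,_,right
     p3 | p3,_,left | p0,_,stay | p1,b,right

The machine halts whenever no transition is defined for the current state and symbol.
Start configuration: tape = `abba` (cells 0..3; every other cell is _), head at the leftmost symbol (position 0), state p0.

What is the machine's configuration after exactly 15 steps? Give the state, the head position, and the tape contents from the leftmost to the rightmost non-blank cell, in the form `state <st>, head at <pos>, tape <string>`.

p0 | __[a]bba   read a → write b, move stay, go to p3
p3 | __[b]bba   read b → write _, move stay, go to p0
p0 | __[_]bba   read _ → write b, move stay, go to p1
p1 | __[b]bba   read b → write b, move left, go to p1
p1 | _[_]bbba   read _ → write b, move stay, go to p2
p2 | _[b]bbba   read b → write _, move left, go to p2
p2 | [_]_bbba   read _ → write _, move right, go to p2
p2 | _[_]bbba   read _ → write _, move right, go to p2
p2 | __[b]bba   read b → write _, move left, go to p2
p2 | _[_]_bba   read _ → write _, move right, go to p2
p2 | __[_]bba   read _ → write _, move right, go to p2
p2 | ___[b]ba   read b → write _, move left, go to p2
p2 | __[_]_ba   read _ → write _, move right, go to p2
p2 | ___[_]ba   read _ → write _, move right, go to p2
p2 | ____[b]a   read b → write _, move left, go to p2
p2 | ___[_]_a
After 15 steps: state p2, head at 1, tape a.

state p2, head at 1, tape a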